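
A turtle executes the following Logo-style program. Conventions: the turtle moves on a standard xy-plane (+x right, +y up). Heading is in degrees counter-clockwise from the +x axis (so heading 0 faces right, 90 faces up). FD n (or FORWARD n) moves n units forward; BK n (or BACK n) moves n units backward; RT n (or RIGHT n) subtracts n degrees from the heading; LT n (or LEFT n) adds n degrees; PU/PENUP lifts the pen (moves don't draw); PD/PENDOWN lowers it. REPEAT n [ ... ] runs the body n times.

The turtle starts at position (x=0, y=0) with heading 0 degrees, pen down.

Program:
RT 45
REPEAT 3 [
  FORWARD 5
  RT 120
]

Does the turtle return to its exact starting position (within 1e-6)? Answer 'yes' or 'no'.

Executing turtle program step by step:
Start: pos=(0,0), heading=0, pen down
RT 45: heading 0 -> 315
REPEAT 3 [
  -- iteration 1/3 --
  FD 5: (0,0) -> (3.536,-3.536) [heading=315, draw]
  RT 120: heading 315 -> 195
  -- iteration 2/3 --
  FD 5: (3.536,-3.536) -> (-1.294,-4.83) [heading=195, draw]
  RT 120: heading 195 -> 75
  -- iteration 3/3 --
  FD 5: (-1.294,-4.83) -> (0,0) [heading=75, draw]
  RT 120: heading 75 -> 315
]
Final: pos=(0,0), heading=315, 3 segment(s) drawn

Start position: (0, 0)
Final position: (0, 0)
Distance = 0; < 1e-6 -> CLOSED

Answer: yes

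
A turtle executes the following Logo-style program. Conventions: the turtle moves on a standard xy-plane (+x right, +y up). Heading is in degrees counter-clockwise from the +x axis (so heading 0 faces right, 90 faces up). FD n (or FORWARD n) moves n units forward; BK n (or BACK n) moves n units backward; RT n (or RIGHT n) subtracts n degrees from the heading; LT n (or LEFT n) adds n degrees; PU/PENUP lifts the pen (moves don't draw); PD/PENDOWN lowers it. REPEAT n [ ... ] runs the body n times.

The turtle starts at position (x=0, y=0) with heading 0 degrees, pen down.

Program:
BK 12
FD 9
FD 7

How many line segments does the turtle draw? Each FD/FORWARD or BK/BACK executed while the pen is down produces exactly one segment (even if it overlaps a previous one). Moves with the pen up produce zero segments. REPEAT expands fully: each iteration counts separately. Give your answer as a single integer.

Answer: 3

Derivation:
Executing turtle program step by step:
Start: pos=(0,0), heading=0, pen down
BK 12: (0,0) -> (-12,0) [heading=0, draw]
FD 9: (-12,0) -> (-3,0) [heading=0, draw]
FD 7: (-3,0) -> (4,0) [heading=0, draw]
Final: pos=(4,0), heading=0, 3 segment(s) drawn
Segments drawn: 3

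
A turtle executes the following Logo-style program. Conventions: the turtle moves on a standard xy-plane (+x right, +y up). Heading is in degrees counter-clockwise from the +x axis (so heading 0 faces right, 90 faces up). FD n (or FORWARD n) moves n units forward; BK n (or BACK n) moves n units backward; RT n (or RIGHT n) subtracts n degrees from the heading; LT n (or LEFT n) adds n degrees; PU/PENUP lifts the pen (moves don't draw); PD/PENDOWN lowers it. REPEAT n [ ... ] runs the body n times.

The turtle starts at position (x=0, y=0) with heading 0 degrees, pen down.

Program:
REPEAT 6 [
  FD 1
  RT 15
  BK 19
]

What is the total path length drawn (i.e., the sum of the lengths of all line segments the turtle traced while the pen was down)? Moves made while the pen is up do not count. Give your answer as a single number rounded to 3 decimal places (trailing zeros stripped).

Executing turtle program step by step:
Start: pos=(0,0), heading=0, pen down
REPEAT 6 [
  -- iteration 1/6 --
  FD 1: (0,0) -> (1,0) [heading=0, draw]
  RT 15: heading 0 -> 345
  BK 19: (1,0) -> (-17.353,4.918) [heading=345, draw]
  -- iteration 2/6 --
  FD 1: (-17.353,4.918) -> (-16.387,4.659) [heading=345, draw]
  RT 15: heading 345 -> 330
  BK 19: (-16.387,4.659) -> (-32.841,14.159) [heading=330, draw]
  -- iteration 3/6 --
  FD 1: (-32.841,14.159) -> (-31.975,13.659) [heading=330, draw]
  RT 15: heading 330 -> 315
  BK 19: (-31.975,13.659) -> (-45.41,27.094) [heading=315, draw]
  -- iteration 4/6 --
  FD 1: (-45.41,27.094) -> (-44.703,26.387) [heading=315, draw]
  RT 15: heading 315 -> 300
  BK 19: (-44.703,26.387) -> (-54.203,42.841) [heading=300, draw]
  -- iteration 5/6 --
  FD 1: (-54.203,42.841) -> (-53.703,41.975) [heading=300, draw]
  RT 15: heading 300 -> 285
  BK 19: (-53.703,41.975) -> (-58.621,60.328) [heading=285, draw]
  -- iteration 6/6 --
  FD 1: (-58.621,60.328) -> (-58.362,59.362) [heading=285, draw]
  RT 15: heading 285 -> 270
  BK 19: (-58.362,59.362) -> (-58.362,78.362) [heading=270, draw]
]
Final: pos=(-58.362,78.362), heading=270, 12 segment(s) drawn

Segment lengths:
  seg 1: (0,0) -> (1,0), length = 1
  seg 2: (1,0) -> (-17.353,4.918), length = 19
  seg 3: (-17.353,4.918) -> (-16.387,4.659), length = 1
  seg 4: (-16.387,4.659) -> (-32.841,14.159), length = 19
  seg 5: (-32.841,14.159) -> (-31.975,13.659), length = 1
  seg 6: (-31.975,13.659) -> (-45.41,27.094), length = 19
  seg 7: (-45.41,27.094) -> (-44.703,26.387), length = 1
  seg 8: (-44.703,26.387) -> (-54.203,42.841), length = 19
  seg 9: (-54.203,42.841) -> (-53.703,41.975), length = 1
  seg 10: (-53.703,41.975) -> (-58.621,60.328), length = 19
  seg 11: (-58.621,60.328) -> (-58.362,59.362), length = 1
  seg 12: (-58.362,59.362) -> (-58.362,78.362), length = 19
Total = 120

Answer: 120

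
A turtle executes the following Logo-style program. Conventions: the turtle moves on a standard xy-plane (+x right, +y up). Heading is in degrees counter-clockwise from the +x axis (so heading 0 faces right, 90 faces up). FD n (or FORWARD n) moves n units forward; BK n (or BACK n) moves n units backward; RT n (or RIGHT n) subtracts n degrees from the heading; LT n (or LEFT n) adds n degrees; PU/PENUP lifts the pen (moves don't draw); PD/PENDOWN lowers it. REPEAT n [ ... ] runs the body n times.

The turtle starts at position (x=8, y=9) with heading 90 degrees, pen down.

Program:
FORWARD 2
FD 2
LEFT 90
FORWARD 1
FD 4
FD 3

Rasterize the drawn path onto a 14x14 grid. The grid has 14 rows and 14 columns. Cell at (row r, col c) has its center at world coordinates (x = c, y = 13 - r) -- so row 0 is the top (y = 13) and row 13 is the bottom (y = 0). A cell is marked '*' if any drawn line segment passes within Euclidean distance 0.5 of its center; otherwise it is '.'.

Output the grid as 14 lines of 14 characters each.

Answer: *********.....
........*.....
........*.....
........*.....
........*.....
..............
..............
..............
..............
..............
..............
..............
..............
..............

Derivation:
Segment 0: (8,9) -> (8,11)
Segment 1: (8,11) -> (8,13)
Segment 2: (8,13) -> (7,13)
Segment 3: (7,13) -> (3,13)
Segment 4: (3,13) -> (0,13)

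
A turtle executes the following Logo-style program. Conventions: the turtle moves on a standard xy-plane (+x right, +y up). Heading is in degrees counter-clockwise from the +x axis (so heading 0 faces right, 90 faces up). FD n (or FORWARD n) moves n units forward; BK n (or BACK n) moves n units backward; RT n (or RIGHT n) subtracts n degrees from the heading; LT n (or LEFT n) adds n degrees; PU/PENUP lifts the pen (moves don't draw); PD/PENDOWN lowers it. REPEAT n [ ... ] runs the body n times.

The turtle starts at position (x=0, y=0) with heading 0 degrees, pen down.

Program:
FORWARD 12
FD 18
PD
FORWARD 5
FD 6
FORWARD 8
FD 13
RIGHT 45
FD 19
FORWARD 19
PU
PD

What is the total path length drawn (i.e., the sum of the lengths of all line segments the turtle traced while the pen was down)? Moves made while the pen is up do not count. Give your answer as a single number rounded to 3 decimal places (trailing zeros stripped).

Answer: 100

Derivation:
Executing turtle program step by step:
Start: pos=(0,0), heading=0, pen down
FD 12: (0,0) -> (12,0) [heading=0, draw]
FD 18: (12,0) -> (30,0) [heading=0, draw]
PD: pen down
FD 5: (30,0) -> (35,0) [heading=0, draw]
FD 6: (35,0) -> (41,0) [heading=0, draw]
FD 8: (41,0) -> (49,0) [heading=0, draw]
FD 13: (49,0) -> (62,0) [heading=0, draw]
RT 45: heading 0 -> 315
FD 19: (62,0) -> (75.435,-13.435) [heading=315, draw]
FD 19: (75.435,-13.435) -> (88.87,-26.87) [heading=315, draw]
PU: pen up
PD: pen down
Final: pos=(88.87,-26.87), heading=315, 8 segment(s) drawn

Segment lengths:
  seg 1: (0,0) -> (12,0), length = 12
  seg 2: (12,0) -> (30,0), length = 18
  seg 3: (30,0) -> (35,0), length = 5
  seg 4: (35,0) -> (41,0), length = 6
  seg 5: (41,0) -> (49,0), length = 8
  seg 6: (49,0) -> (62,0), length = 13
  seg 7: (62,0) -> (75.435,-13.435), length = 19
  seg 8: (75.435,-13.435) -> (88.87,-26.87), length = 19
Total = 100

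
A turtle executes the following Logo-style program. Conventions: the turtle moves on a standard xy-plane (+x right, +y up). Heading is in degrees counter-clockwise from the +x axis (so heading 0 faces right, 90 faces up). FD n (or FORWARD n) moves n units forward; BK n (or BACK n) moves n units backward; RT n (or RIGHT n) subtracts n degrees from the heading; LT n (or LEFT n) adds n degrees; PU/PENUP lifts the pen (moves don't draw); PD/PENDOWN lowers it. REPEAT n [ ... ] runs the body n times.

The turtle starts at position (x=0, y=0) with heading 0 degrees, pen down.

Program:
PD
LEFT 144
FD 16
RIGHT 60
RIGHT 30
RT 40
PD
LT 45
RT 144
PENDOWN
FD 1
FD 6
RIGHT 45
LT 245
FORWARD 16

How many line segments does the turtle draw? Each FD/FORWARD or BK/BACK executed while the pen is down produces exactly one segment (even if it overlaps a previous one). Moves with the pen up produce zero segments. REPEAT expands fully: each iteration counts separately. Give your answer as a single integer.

Answer: 4

Derivation:
Executing turtle program step by step:
Start: pos=(0,0), heading=0, pen down
PD: pen down
LT 144: heading 0 -> 144
FD 16: (0,0) -> (-12.944,9.405) [heading=144, draw]
RT 60: heading 144 -> 84
RT 30: heading 84 -> 54
RT 40: heading 54 -> 14
PD: pen down
LT 45: heading 14 -> 59
RT 144: heading 59 -> 275
PD: pen down
FD 1: (-12.944,9.405) -> (-12.857,8.408) [heading=275, draw]
FD 6: (-12.857,8.408) -> (-12.334,2.431) [heading=275, draw]
RT 45: heading 275 -> 230
LT 245: heading 230 -> 115
FD 16: (-12.334,2.431) -> (-19.096,16.932) [heading=115, draw]
Final: pos=(-19.096,16.932), heading=115, 4 segment(s) drawn
Segments drawn: 4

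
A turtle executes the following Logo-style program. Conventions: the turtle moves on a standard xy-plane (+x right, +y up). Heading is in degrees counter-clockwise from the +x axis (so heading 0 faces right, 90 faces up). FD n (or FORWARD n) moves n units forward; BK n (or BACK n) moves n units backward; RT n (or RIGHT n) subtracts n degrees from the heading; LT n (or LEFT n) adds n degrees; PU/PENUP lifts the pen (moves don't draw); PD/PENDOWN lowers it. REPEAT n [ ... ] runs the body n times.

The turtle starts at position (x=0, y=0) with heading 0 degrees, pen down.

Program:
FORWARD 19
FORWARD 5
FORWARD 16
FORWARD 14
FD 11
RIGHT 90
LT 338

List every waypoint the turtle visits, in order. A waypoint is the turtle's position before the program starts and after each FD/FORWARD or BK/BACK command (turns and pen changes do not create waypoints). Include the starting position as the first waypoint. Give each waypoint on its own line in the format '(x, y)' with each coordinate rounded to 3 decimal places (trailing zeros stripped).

Answer: (0, 0)
(19, 0)
(24, 0)
(40, 0)
(54, 0)
(65, 0)

Derivation:
Executing turtle program step by step:
Start: pos=(0,0), heading=0, pen down
FD 19: (0,0) -> (19,0) [heading=0, draw]
FD 5: (19,0) -> (24,0) [heading=0, draw]
FD 16: (24,0) -> (40,0) [heading=0, draw]
FD 14: (40,0) -> (54,0) [heading=0, draw]
FD 11: (54,0) -> (65,0) [heading=0, draw]
RT 90: heading 0 -> 270
LT 338: heading 270 -> 248
Final: pos=(65,0), heading=248, 5 segment(s) drawn
Waypoints (6 total):
(0, 0)
(19, 0)
(24, 0)
(40, 0)
(54, 0)
(65, 0)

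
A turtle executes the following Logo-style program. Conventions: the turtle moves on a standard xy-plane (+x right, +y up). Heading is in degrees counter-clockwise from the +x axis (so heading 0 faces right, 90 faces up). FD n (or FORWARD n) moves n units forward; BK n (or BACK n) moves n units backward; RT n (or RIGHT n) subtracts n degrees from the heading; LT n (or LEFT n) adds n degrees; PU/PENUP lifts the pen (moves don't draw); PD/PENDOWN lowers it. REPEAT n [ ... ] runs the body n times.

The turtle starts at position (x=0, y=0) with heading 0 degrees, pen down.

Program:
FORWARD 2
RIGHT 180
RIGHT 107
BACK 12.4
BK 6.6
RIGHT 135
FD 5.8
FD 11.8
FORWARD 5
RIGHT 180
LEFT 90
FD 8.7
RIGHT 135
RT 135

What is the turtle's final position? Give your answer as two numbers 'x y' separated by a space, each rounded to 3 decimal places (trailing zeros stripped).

Answer: -0.627 -42.209

Derivation:
Executing turtle program step by step:
Start: pos=(0,0), heading=0, pen down
FD 2: (0,0) -> (2,0) [heading=0, draw]
RT 180: heading 0 -> 180
RT 107: heading 180 -> 73
BK 12.4: (2,0) -> (-1.625,-11.858) [heading=73, draw]
BK 6.6: (-1.625,-11.858) -> (-3.555,-18.17) [heading=73, draw]
RT 135: heading 73 -> 298
FD 5.8: (-3.555,-18.17) -> (-0.832,-23.291) [heading=298, draw]
FD 11.8: (-0.832,-23.291) -> (4.708,-33.71) [heading=298, draw]
FD 5: (4.708,-33.71) -> (7.055,-38.124) [heading=298, draw]
RT 180: heading 298 -> 118
LT 90: heading 118 -> 208
FD 8.7: (7.055,-38.124) -> (-0.627,-42.209) [heading=208, draw]
RT 135: heading 208 -> 73
RT 135: heading 73 -> 298
Final: pos=(-0.627,-42.209), heading=298, 7 segment(s) drawn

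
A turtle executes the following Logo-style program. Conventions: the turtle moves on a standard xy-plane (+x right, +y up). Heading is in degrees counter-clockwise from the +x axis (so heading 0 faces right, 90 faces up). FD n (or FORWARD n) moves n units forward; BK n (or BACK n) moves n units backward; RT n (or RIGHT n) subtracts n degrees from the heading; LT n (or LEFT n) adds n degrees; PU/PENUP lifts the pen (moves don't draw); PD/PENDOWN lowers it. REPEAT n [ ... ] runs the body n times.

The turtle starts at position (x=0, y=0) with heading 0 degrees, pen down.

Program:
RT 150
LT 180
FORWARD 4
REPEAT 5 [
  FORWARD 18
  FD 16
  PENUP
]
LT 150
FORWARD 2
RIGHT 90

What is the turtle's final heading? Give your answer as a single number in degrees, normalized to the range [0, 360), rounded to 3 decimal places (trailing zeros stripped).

Answer: 90

Derivation:
Executing turtle program step by step:
Start: pos=(0,0), heading=0, pen down
RT 150: heading 0 -> 210
LT 180: heading 210 -> 30
FD 4: (0,0) -> (3.464,2) [heading=30, draw]
REPEAT 5 [
  -- iteration 1/5 --
  FD 18: (3.464,2) -> (19.053,11) [heading=30, draw]
  FD 16: (19.053,11) -> (32.909,19) [heading=30, draw]
  PU: pen up
  -- iteration 2/5 --
  FD 18: (32.909,19) -> (48.497,28) [heading=30, move]
  FD 16: (48.497,28) -> (62.354,36) [heading=30, move]
  PU: pen up
  -- iteration 3/5 --
  FD 18: (62.354,36) -> (77.942,45) [heading=30, move]
  FD 16: (77.942,45) -> (91.799,53) [heading=30, move]
  PU: pen up
  -- iteration 4/5 --
  FD 18: (91.799,53) -> (107.387,62) [heading=30, move]
  FD 16: (107.387,62) -> (121.244,70) [heading=30, move]
  PU: pen up
  -- iteration 5/5 --
  FD 18: (121.244,70) -> (136.832,79) [heading=30, move]
  FD 16: (136.832,79) -> (150.688,87) [heading=30, move]
  PU: pen up
]
LT 150: heading 30 -> 180
FD 2: (150.688,87) -> (148.688,87) [heading=180, move]
RT 90: heading 180 -> 90
Final: pos=(148.688,87), heading=90, 3 segment(s) drawn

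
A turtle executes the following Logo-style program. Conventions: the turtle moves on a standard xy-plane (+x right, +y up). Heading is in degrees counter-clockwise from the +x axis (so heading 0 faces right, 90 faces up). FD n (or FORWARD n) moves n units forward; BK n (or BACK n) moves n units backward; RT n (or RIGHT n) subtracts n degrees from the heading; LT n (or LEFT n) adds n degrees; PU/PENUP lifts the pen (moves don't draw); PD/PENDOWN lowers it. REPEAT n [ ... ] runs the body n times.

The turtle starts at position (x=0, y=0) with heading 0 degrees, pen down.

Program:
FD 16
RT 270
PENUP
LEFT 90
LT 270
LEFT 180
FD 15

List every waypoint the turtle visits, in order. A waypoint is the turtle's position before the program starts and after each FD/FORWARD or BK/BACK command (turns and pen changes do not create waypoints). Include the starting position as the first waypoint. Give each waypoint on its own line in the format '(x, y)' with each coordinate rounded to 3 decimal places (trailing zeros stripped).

Answer: (0, 0)
(16, 0)
(16, -15)

Derivation:
Executing turtle program step by step:
Start: pos=(0,0), heading=0, pen down
FD 16: (0,0) -> (16,0) [heading=0, draw]
RT 270: heading 0 -> 90
PU: pen up
LT 90: heading 90 -> 180
LT 270: heading 180 -> 90
LT 180: heading 90 -> 270
FD 15: (16,0) -> (16,-15) [heading=270, move]
Final: pos=(16,-15), heading=270, 1 segment(s) drawn
Waypoints (3 total):
(0, 0)
(16, 0)
(16, -15)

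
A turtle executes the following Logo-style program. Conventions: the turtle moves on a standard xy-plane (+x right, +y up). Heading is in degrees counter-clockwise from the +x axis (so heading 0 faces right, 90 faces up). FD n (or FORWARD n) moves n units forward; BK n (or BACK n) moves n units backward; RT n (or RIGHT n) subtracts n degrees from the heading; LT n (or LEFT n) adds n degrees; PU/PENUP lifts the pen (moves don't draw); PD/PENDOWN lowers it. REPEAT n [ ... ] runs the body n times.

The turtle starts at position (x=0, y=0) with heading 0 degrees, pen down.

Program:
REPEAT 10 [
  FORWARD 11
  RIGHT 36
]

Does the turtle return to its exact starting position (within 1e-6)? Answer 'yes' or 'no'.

Executing turtle program step by step:
Start: pos=(0,0), heading=0, pen down
REPEAT 10 [
  -- iteration 1/10 --
  FD 11: (0,0) -> (11,0) [heading=0, draw]
  RT 36: heading 0 -> 324
  -- iteration 2/10 --
  FD 11: (11,0) -> (19.899,-6.466) [heading=324, draw]
  RT 36: heading 324 -> 288
  -- iteration 3/10 --
  FD 11: (19.899,-6.466) -> (23.298,-16.927) [heading=288, draw]
  RT 36: heading 288 -> 252
  -- iteration 4/10 --
  FD 11: (23.298,-16.927) -> (19.899,-27.389) [heading=252, draw]
  RT 36: heading 252 -> 216
  -- iteration 5/10 --
  FD 11: (19.899,-27.389) -> (11,-33.855) [heading=216, draw]
  RT 36: heading 216 -> 180
  -- iteration 6/10 --
  FD 11: (11,-33.855) -> (0,-33.855) [heading=180, draw]
  RT 36: heading 180 -> 144
  -- iteration 7/10 --
  FD 11: (0,-33.855) -> (-8.899,-27.389) [heading=144, draw]
  RT 36: heading 144 -> 108
  -- iteration 8/10 --
  FD 11: (-8.899,-27.389) -> (-12.298,-16.927) [heading=108, draw]
  RT 36: heading 108 -> 72
  -- iteration 9/10 --
  FD 11: (-12.298,-16.927) -> (-8.899,-6.466) [heading=72, draw]
  RT 36: heading 72 -> 36
  -- iteration 10/10 --
  FD 11: (-8.899,-6.466) -> (0,0) [heading=36, draw]
  RT 36: heading 36 -> 0
]
Final: pos=(0,0), heading=0, 10 segment(s) drawn

Start position: (0, 0)
Final position: (0, 0)
Distance = 0; < 1e-6 -> CLOSED

Answer: yes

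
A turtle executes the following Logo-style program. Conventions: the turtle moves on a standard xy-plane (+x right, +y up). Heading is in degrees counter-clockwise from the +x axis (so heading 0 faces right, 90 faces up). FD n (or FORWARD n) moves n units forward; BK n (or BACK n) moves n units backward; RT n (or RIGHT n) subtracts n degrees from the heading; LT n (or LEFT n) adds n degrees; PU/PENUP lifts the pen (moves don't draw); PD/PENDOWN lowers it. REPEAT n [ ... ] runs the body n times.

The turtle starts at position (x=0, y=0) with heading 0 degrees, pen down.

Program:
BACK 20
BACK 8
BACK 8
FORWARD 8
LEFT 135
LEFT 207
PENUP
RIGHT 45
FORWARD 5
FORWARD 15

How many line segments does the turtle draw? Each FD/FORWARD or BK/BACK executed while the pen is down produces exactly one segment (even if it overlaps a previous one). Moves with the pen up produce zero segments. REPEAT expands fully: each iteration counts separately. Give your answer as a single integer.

Executing turtle program step by step:
Start: pos=(0,0), heading=0, pen down
BK 20: (0,0) -> (-20,0) [heading=0, draw]
BK 8: (-20,0) -> (-28,0) [heading=0, draw]
BK 8: (-28,0) -> (-36,0) [heading=0, draw]
FD 8: (-36,0) -> (-28,0) [heading=0, draw]
LT 135: heading 0 -> 135
LT 207: heading 135 -> 342
PU: pen up
RT 45: heading 342 -> 297
FD 5: (-28,0) -> (-25.73,-4.455) [heading=297, move]
FD 15: (-25.73,-4.455) -> (-18.92,-17.82) [heading=297, move]
Final: pos=(-18.92,-17.82), heading=297, 4 segment(s) drawn
Segments drawn: 4

Answer: 4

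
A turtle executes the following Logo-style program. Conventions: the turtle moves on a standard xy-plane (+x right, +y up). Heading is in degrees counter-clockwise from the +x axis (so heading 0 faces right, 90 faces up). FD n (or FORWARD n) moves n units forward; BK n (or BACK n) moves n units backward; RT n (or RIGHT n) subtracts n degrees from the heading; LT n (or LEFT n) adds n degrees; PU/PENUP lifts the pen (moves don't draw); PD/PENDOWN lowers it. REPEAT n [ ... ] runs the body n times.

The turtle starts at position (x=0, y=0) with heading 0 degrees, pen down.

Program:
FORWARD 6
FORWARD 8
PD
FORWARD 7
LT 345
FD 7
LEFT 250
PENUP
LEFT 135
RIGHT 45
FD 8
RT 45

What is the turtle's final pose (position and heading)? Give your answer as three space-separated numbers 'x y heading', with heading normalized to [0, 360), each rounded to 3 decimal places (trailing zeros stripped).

Executing turtle program step by step:
Start: pos=(0,0), heading=0, pen down
FD 6: (0,0) -> (6,0) [heading=0, draw]
FD 8: (6,0) -> (14,0) [heading=0, draw]
PD: pen down
FD 7: (14,0) -> (21,0) [heading=0, draw]
LT 345: heading 0 -> 345
FD 7: (21,0) -> (27.761,-1.812) [heading=345, draw]
LT 250: heading 345 -> 235
PU: pen up
LT 135: heading 235 -> 10
RT 45: heading 10 -> 325
FD 8: (27.761,-1.812) -> (34.315,-6.4) [heading=325, move]
RT 45: heading 325 -> 280
Final: pos=(34.315,-6.4), heading=280, 4 segment(s) drawn

Answer: 34.315 -6.4 280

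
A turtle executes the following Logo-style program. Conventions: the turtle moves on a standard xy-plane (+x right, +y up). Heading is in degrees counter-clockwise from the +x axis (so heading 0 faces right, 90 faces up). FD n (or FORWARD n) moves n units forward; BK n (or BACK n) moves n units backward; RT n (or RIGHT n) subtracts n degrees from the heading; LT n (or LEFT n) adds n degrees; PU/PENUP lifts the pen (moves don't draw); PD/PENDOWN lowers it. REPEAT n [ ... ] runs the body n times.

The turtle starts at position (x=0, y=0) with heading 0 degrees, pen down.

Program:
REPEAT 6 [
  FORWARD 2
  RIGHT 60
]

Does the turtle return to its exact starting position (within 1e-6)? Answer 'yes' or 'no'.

Executing turtle program step by step:
Start: pos=(0,0), heading=0, pen down
REPEAT 6 [
  -- iteration 1/6 --
  FD 2: (0,0) -> (2,0) [heading=0, draw]
  RT 60: heading 0 -> 300
  -- iteration 2/6 --
  FD 2: (2,0) -> (3,-1.732) [heading=300, draw]
  RT 60: heading 300 -> 240
  -- iteration 3/6 --
  FD 2: (3,-1.732) -> (2,-3.464) [heading=240, draw]
  RT 60: heading 240 -> 180
  -- iteration 4/6 --
  FD 2: (2,-3.464) -> (0,-3.464) [heading=180, draw]
  RT 60: heading 180 -> 120
  -- iteration 5/6 --
  FD 2: (0,-3.464) -> (-1,-1.732) [heading=120, draw]
  RT 60: heading 120 -> 60
  -- iteration 6/6 --
  FD 2: (-1,-1.732) -> (0,0) [heading=60, draw]
  RT 60: heading 60 -> 0
]
Final: pos=(0,0), heading=0, 6 segment(s) drawn

Start position: (0, 0)
Final position: (0, 0)
Distance = 0; < 1e-6 -> CLOSED

Answer: yes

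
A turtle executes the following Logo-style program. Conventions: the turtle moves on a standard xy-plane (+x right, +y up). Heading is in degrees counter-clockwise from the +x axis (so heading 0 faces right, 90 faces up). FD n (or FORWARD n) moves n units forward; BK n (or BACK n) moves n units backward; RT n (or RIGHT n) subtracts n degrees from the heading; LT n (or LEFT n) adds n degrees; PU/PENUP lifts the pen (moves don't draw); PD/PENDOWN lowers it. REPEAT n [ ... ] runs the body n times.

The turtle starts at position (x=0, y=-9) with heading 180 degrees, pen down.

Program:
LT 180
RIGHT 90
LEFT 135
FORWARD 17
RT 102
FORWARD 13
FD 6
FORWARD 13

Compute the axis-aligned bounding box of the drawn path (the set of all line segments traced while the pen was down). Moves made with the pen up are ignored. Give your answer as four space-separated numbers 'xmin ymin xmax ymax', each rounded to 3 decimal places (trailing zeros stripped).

Answer: 0 -23.817 29.449 3.021

Derivation:
Executing turtle program step by step:
Start: pos=(0,-9), heading=180, pen down
LT 180: heading 180 -> 0
RT 90: heading 0 -> 270
LT 135: heading 270 -> 45
FD 17: (0,-9) -> (12.021,3.021) [heading=45, draw]
RT 102: heading 45 -> 303
FD 13: (12.021,3.021) -> (19.101,-7.882) [heading=303, draw]
FD 6: (19.101,-7.882) -> (22.369,-12.914) [heading=303, draw]
FD 13: (22.369,-12.914) -> (29.449,-23.817) [heading=303, draw]
Final: pos=(29.449,-23.817), heading=303, 4 segment(s) drawn

Segment endpoints: x in {0, 12.021, 19.101, 22.369, 29.449}, y in {-23.817, -12.914, -9, -7.882, 3.021}
xmin=0, ymin=-23.817, xmax=29.449, ymax=3.021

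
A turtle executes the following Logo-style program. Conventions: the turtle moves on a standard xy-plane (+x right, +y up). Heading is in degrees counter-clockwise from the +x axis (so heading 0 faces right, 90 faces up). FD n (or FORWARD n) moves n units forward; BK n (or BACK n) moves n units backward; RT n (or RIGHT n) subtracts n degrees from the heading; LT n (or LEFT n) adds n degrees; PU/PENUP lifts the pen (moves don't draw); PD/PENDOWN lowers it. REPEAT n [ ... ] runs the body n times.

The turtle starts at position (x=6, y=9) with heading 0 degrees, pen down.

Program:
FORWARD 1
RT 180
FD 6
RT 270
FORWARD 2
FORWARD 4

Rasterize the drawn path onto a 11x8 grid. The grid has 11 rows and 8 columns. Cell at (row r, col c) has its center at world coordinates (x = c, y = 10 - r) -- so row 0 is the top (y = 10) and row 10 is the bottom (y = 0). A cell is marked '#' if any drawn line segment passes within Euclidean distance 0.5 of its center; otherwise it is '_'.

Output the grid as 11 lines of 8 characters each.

Segment 0: (6,9) -> (7,9)
Segment 1: (7,9) -> (1,9)
Segment 2: (1,9) -> (1,7)
Segment 3: (1,7) -> (1,3)

Answer: ________
_#######
_#______
_#______
_#______
_#______
_#______
_#______
________
________
________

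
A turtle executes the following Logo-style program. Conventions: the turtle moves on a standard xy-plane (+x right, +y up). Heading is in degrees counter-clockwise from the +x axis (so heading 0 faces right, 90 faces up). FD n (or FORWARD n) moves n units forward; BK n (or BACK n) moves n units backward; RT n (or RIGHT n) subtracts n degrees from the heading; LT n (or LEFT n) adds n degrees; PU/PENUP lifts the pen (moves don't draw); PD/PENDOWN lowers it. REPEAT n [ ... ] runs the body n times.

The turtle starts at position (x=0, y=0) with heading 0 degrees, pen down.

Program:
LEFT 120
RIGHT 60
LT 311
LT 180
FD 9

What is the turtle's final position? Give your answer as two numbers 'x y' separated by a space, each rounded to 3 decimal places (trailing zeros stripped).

Executing turtle program step by step:
Start: pos=(0,0), heading=0, pen down
LT 120: heading 0 -> 120
RT 60: heading 120 -> 60
LT 311: heading 60 -> 11
LT 180: heading 11 -> 191
FD 9: (0,0) -> (-8.835,-1.717) [heading=191, draw]
Final: pos=(-8.835,-1.717), heading=191, 1 segment(s) drawn

Answer: -8.835 -1.717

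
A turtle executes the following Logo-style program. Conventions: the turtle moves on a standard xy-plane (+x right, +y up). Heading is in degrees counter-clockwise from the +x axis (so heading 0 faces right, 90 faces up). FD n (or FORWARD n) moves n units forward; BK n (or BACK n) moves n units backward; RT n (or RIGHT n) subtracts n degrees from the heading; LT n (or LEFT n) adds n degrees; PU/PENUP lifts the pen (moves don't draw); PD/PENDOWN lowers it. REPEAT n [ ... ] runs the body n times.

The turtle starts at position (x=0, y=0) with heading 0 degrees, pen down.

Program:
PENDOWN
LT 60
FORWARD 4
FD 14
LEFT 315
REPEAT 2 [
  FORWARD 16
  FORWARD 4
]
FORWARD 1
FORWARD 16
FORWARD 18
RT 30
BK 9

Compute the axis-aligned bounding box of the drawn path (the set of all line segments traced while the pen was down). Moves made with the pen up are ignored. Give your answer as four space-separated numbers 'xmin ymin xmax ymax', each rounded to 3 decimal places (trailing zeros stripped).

Executing turtle program step by step:
Start: pos=(0,0), heading=0, pen down
PD: pen down
LT 60: heading 0 -> 60
FD 4: (0,0) -> (2,3.464) [heading=60, draw]
FD 14: (2,3.464) -> (9,15.588) [heading=60, draw]
LT 315: heading 60 -> 15
REPEAT 2 [
  -- iteration 1/2 --
  FD 16: (9,15.588) -> (24.455,19.73) [heading=15, draw]
  FD 4: (24.455,19.73) -> (28.319,20.765) [heading=15, draw]
  -- iteration 2/2 --
  FD 16: (28.319,20.765) -> (43.773,24.906) [heading=15, draw]
  FD 4: (43.773,24.906) -> (47.637,25.941) [heading=15, draw]
]
FD 1: (47.637,25.941) -> (48.603,26.2) [heading=15, draw]
FD 16: (48.603,26.2) -> (64.058,30.341) [heading=15, draw]
FD 18: (64.058,30.341) -> (81.444,35) [heading=15, draw]
RT 30: heading 15 -> 345
BK 9: (81.444,35) -> (72.751,37.329) [heading=345, draw]
Final: pos=(72.751,37.329), heading=345, 10 segment(s) drawn

Segment endpoints: x in {0, 2, 9, 24.455, 28.319, 43.773, 47.637, 48.603, 64.058, 72.751, 81.444}, y in {0, 3.464, 15.588, 19.73, 20.765, 24.906, 25.941, 26.2, 30.341, 35, 37.329}
xmin=0, ymin=0, xmax=81.444, ymax=37.329

Answer: 0 0 81.444 37.329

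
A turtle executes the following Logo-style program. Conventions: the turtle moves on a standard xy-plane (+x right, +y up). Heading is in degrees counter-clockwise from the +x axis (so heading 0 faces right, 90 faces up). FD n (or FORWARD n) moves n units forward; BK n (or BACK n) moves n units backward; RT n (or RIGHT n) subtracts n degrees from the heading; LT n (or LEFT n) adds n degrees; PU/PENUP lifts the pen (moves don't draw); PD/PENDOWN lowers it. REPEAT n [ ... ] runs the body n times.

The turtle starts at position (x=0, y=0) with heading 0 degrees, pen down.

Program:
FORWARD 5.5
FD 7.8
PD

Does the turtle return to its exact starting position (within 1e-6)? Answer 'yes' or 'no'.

Executing turtle program step by step:
Start: pos=(0,0), heading=0, pen down
FD 5.5: (0,0) -> (5.5,0) [heading=0, draw]
FD 7.8: (5.5,0) -> (13.3,0) [heading=0, draw]
PD: pen down
Final: pos=(13.3,0), heading=0, 2 segment(s) drawn

Start position: (0, 0)
Final position: (13.3, 0)
Distance = 13.3; >= 1e-6 -> NOT closed

Answer: no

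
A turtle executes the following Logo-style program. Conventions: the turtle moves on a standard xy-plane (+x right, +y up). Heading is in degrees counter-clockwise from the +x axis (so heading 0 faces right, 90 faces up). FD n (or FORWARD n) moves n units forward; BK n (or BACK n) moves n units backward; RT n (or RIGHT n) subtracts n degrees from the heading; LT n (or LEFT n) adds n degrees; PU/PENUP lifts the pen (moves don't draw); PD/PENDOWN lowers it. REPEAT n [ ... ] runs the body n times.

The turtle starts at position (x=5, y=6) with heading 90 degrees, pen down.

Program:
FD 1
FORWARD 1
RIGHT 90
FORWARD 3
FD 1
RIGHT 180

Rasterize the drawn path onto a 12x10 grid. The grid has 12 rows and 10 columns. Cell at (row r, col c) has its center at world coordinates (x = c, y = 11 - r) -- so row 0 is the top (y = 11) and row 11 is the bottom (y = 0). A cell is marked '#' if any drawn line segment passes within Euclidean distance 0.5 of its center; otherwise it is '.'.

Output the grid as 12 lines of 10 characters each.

Segment 0: (5,6) -> (5,7)
Segment 1: (5,7) -> (5,8)
Segment 2: (5,8) -> (8,8)
Segment 3: (8,8) -> (9,8)

Answer: ..........
..........
..........
.....#####
.....#....
.....#....
..........
..........
..........
..........
..........
..........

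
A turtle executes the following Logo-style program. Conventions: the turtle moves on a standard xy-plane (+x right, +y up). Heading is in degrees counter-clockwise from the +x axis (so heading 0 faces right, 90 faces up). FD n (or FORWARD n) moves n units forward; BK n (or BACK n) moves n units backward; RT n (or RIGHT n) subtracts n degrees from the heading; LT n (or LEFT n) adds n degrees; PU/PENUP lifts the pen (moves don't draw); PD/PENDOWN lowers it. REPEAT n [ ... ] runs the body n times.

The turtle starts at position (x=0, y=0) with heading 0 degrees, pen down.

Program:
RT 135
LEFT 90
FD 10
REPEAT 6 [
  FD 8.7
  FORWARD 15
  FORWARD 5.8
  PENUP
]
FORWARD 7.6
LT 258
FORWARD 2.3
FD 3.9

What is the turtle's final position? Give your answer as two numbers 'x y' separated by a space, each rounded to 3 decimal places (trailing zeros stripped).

Answer: 132.403 -140.98

Derivation:
Executing turtle program step by step:
Start: pos=(0,0), heading=0, pen down
RT 135: heading 0 -> 225
LT 90: heading 225 -> 315
FD 10: (0,0) -> (7.071,-7.071) [heading=315, draw]
REPEAT 6 [
  -- iteration 1/6 --
  FD 8.7: (7.071,-7.071) -> (13.223,-13.223) [heading=315, draw]
  FD 15: (13.223,-13.223) -> (23.829,-23.829) [heading=315, draw]
  FD 5.8: (23.829,-23.829) -> (27.931,-27.931) [heading=315, draw]
  PU: pen up
  -- iteration 2/6 --
  FD 8.7: (27.931,-27.931) -> (34.083,-34.083) [heading=315, move]
  FD 15: (34.083,-34.083) -> (44.689,-44.689) [heading=315, move]
  FD 5.8: (44.689,-44.689) -> (48.79,-48.79) [heading=315, move]
  PU: pen up
  -- iteration 3/6 --
  FD 8.7: (48.79,-48.79) -> (54.942,-54.942) [heading=315, move]
  FD 15: (54.942,-54.942) -> (65.549,-65.549) [heading=315, move]
  FD 5.8: (65.549,-65.549) -> (69.65,-69.65) [heading=315, move]
  PU: pen up
  -- iteration 4/6 --
  FD 8.7: (69.65,-69.65) -> (75.802,-75.802) [heading=315, move]
  FD 15: (75.802,-75.802) -> (86.408,-86.408) [heading=315, move]
  FD 5.8: (86.408,-86.408) -> (90.51,-90.51) [heading=315, move]
  PU: pen up
  -- iteration 5/6 --
  FD 8.7: (90.51,-90.51) -> (96.661,-96.661) [heading=315, move]
  FD 15: (96.661,-96.661) -> (107.268,-107.268) [heading=315, move]
  FD 5.8: (107.268,-107.268) -> (111.369,-111.369) [heading=315, move]
  PU: pen up
  -- iteration 6/6 --
  FD 8.7: (111.369,-111.369) -> (117.521,-117.521) [heading=315, move]
  FD 15: (117.521,-117.521) -> (128.128,-128.128) [heading=315, move]
  FD 5.8: (128.128,-128.128) -> (132.229,-132.229) [heading=315, move]
  PU: pen up
]
FD 7.6: (132.229,-132.229) -> (137.603,-137.603) [heading=315, move]
LT 258: heading 315 -> 213
FD 2.3: (137.603,-137.603) -> (135.674,-138.856) [heading=213, move]
FD 3.9: (135.674,-138.856) -> (132.403,-140.98) [heading=213, move]
Final: pos=(132.403,-140.98), heading=213, 4 segment(s) drawn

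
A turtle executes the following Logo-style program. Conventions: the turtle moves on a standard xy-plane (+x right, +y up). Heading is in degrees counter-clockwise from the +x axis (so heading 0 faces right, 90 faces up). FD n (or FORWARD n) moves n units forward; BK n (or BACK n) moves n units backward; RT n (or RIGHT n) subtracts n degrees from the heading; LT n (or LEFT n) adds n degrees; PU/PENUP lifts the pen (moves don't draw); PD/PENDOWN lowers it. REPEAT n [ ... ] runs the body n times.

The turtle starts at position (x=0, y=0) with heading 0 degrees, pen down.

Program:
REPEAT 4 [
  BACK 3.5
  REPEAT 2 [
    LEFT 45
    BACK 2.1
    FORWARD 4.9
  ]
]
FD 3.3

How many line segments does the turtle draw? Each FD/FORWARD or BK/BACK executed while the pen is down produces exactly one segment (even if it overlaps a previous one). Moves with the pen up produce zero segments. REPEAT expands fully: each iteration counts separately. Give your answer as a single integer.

Executing turtle program step by step:
Start: pos=(0,0), heading=0, pen down
REPEAT 4 [
  -- iteration 1/4 --
  BK 3.5: (0,0) -> (-3.5,0) [heading=0, draw]
  REPEAT 2 [
    -- iteration 1/2 --
    LT 45: heading 0 -> 45
    BK 2.1: (-3.5,0) -> (-4.985,-1.485) [heading=45, draw]
    FD 4.9: (-4.985,-1.485) -> (-1.52,1.98) [heading=45, draw]
    -- iteration 2/2 --
    LT 45: heading 45 -> 90
    BK 2.1: (-1.52,1.98) -> (-1.52,-0.12) [heading=90, draw]
    FD 4.9: (-1.52,-0.12) -> (-1.52,4.78) [heading=90, draw]
  ]
  -- iteration 2/4 --
  BK 3.5: (-1.52,4.78) -> (-1.52,1.28) [heading=90, draw]
  REPEAT 2 [
    -- iteration 1/2 --
    LT 45: heading 90 -> 135
    BK 2.1: (-1.52,1.28) -> (-0.035,-0.205) [heading=135, draw]
    FD 4.9: (-0.035,-0.205) -> (-3.5,3.26) [heading=135, draw]
    -- iteration 2/2 --
    LT 45: heading 135 -> 180
    BK 2.1: (-3.5,3.26) -> (-1.4,3.26) [heading=180, draw]
    FD 4.9: (-1.4,3.26) -> (-6.3,3.26) [heading=180, draw]
  ]
  -- iteration 3/4 --
  BK 3.5: (-6.3,3.26) -> (-2.8,3.26) [heading=180, draw]
  REPEAT 2 [
    -- iteration 1/2 --
    LT 45: heading 180 -> 225
    BK 2.1: (-2.8,3.26) -> (-1.315,4.745) [heading=225, draw]
    FD 4.9: (-1.315,4.745) -> (-4.78,1.28) [heading=225, draw]
    -- iteration 2/2 --
    LT 45: heading 225 -> 270
    BK 2.1: (-4.78,1.28) -> (-4.78,3.38) [heading=270, draw]
    FD 4.9: (-4.78,3.38) -> (-4.78,-1.52) [heading=270, draw]
  ]
  -- iteration 4/4 --
  BK 3.5: (-4.78,-1.52) -> (-4.78,1.98) [heading=270, draw]
  REPEAT 2 [
    -- iteration 1/2 --
    LT 45: heading 270 -> 315
    BK 2.1: (-4.78,1.98) -> (-6.265,3.465) [heading=315, draw]
    FD 4.9: (-6.265,3.465) -> (-2.8,0) [heading=315, draw]
    -- iteration 2/2 --
    LT 45: heading 315 -> 0
    BK 2.1: (-2.8,0) -> (-4.9,0) [heading=0, draw]
    FD 4.9: (-4.9,0) -> (0,0) [heading=0, draw]
  ]
]
FD 3.3: (0,0) -> (3.3,0) [heading=0, draw]
Final: pos=(3.3,0), heading=0, 21 segment(s) drawn
Segments drawn: 21

Answer: 21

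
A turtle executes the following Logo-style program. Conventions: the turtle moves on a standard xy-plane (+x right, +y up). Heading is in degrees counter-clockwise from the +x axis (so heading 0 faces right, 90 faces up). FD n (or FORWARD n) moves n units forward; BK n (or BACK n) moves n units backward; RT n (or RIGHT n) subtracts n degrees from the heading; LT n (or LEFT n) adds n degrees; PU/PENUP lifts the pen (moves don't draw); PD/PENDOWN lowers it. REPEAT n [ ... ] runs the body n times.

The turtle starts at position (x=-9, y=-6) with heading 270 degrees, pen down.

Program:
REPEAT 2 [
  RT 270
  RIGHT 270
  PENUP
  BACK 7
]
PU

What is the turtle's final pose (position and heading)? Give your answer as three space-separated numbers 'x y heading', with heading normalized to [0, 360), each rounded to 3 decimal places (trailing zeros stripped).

Executing turtle program step by step:
Start: pos=(-9,-6), heading=270, pen down
REPEAT 2 [
  -- iteration 1/2 --
  RT 270: heading 270 -> 0
  RT 270: heading 0 -> 90
  PU: pen up
  BK 7: (-9,-6) -> (-9,-13) [heading=90, move]
  -- iteration 2/2 --
  RT 270: heading 90 -> 180
  RT 270: heading 180 -> 270
  PU: pen up
  BK 7: (-9,-13) -> (-9,-6) [heading=270, move]
]
PU: pen up
Final: pos=(-9,-6), heading=270, 0 segment(s) drawn

Answer: -9 -6 270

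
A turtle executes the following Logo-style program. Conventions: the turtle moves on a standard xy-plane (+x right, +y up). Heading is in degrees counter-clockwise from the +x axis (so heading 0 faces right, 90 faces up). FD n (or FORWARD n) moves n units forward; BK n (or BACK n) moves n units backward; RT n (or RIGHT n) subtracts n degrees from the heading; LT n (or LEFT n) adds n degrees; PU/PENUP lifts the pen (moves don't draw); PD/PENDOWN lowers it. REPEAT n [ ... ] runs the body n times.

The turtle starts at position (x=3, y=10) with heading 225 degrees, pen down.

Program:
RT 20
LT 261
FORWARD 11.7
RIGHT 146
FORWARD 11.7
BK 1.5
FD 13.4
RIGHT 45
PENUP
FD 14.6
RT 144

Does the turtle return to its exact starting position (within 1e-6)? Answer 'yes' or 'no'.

Answer: no

Derivation:
Executing turtle program step by step:
Start: pos=(3,10), heading=225, pen down
RT 20: heading 225 -> 205
LT 261: heading 205 -> 106
FD 11.7: (3,10) -> (-0.225,21.247) [heading=106, draw]
RT 146: heading 106 -> 320
FD 11.7: (-0.225,21.247) -> (8.738,13.726) [heading=320, draw]
BK 1.5: (8.738,13.726) -> (7.589,14.69) [heading=320, draw]
FD 13.4: (7.589,14.69) -> (17.854,6.077) [heading=320, draw]
RT 45: heading 320 -> 275
PU: pen up
FD 14.6: (17.854,6.077) -> (19.126,-8.467) [heading=275, move]
RT 144: heading 275 -> 131
Final: pos=(19.126,-8.467), heading=131, 4 segment(s) drawn

Start position: (3, 10)
Final position: (19.126, -8.467)
Distance = 24.517; >= 1e-6 -> NOT closed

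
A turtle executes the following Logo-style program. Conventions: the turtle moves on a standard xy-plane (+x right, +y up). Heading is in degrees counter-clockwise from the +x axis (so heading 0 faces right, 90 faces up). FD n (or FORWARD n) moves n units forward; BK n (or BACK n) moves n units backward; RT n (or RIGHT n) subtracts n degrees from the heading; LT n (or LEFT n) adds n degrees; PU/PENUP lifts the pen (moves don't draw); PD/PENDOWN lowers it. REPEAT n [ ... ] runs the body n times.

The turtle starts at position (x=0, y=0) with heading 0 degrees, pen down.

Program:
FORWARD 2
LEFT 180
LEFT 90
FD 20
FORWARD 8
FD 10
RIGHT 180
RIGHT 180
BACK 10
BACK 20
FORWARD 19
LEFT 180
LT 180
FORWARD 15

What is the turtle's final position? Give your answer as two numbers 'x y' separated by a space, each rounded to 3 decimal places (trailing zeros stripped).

Executing turtle program step by step:
Start: pos=(0,0), heading=0, pen down
FD 2: (0,0) -> (2,0) [heading=0, draw]
LT 180: heading 0 -> 180
LT 90: heading 180 -> 270
FD 20: (2,0) -> (2,-20) [heading=270, draw]
FD 8: (2,-20) -> (2,-28) [heading=270, draw]
FD 10: (2,-28) -> (2,-38) [heading=270, draw]
RT 180: heading 270 -> 90
RT 180: heading 90 -> 270
BK 10: (2,-38) -> (2,-28) [heading=270, draw]
BK 20: (2,-28) -> (2,-8) [heading=270, draw]
FD 19: (2,-8) -> (2,-27) [heading=270, draw]
LT 180: heading 270 -> 90
LT 180: heading 90 -> 270
FD 15: (2,-27) -> (2,-42) [heading=270, draw]
Final: pos=(2,-42), heading=270, 8 segment(s) drawn

Answer: 2 -42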